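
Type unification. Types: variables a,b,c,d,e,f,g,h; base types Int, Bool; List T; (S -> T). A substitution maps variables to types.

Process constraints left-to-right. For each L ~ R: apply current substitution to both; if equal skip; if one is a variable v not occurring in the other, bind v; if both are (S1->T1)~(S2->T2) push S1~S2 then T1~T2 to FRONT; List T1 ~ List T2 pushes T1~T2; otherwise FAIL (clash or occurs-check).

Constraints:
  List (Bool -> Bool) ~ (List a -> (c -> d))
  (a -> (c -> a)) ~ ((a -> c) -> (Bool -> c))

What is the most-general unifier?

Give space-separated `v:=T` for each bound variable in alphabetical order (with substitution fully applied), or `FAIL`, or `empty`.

Answer: FAIL

Derivation:
step 1: unify List (Bool -> Bool) ~ (List a -> (c -> d))  [subst: {-} | 1 pending]
  clash: List (Bool -> Bool) vs (List a -> (c -> d))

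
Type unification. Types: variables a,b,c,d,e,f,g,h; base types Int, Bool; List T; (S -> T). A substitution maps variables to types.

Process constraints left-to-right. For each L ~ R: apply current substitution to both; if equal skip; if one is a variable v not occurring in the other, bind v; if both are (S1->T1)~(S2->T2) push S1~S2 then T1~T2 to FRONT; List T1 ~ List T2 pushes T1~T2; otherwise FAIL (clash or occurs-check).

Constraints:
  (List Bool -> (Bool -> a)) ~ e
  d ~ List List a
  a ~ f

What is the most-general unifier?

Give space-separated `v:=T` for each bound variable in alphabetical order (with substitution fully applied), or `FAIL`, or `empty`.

step 1: unify (List Bool -> (Bool -> a)) ~ e  [subst: {-} | 2 pending]
  bind e := (List Bool -> (Bool -> a))
step 2: unify d ~ List List a  [subst: {e:=(List Bool -> (Bool -> a))} | 1 pending]
  bind d := List List a
step 3: unify a ~ f  [subst: {e:=(List Bool -> (Bool -> a)), d:=List List a} | 0 pending]
  bind a := f

Answer: a:=f d:=List List f e:=(List Bool -> (Bool -> f))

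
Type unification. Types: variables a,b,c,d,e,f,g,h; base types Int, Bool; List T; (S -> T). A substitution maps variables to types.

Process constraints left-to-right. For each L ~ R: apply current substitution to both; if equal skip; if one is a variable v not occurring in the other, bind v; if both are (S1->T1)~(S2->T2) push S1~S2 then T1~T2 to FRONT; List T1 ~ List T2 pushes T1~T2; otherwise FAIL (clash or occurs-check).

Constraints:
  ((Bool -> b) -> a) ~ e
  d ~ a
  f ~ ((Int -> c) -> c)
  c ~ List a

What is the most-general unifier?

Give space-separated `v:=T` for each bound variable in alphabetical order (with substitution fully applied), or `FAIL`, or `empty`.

Answer: c:=List a d:=a e:=((Bool -> b) -> a) f:=((Int -> List a) -> List a)

Derivation:
step 1: unify ((Bool -> b) -> a) ~ e  [subst: {-} | 3 pending]
  bind e := ((Bool -> b) -> a)
step 2: unify d ~ a  [subst: {e:=((Bool -> b) -> a)} | 2 pending]
  bind d := a
step 3: unify f ~ ((Int -> c) -> c)  [subst: {e:=((Bool -> b) -> a), d:=a} | 1 pending]
  bind f := ((Int -> c) -> c)
step 4: unify c ~ List a  [subst: {e:=((Bool -> b) -> a), d:=a, f:=((Int -> c) -> c)} | 0 pending]
  bind c := List a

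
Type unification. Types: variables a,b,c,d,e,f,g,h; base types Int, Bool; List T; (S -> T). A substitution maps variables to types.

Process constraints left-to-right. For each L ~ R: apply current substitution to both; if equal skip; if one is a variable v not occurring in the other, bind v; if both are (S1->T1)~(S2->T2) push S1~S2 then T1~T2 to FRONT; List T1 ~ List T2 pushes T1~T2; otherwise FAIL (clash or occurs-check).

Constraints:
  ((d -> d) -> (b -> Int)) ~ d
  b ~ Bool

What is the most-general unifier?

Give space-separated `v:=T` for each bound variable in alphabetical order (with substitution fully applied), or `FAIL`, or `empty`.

step 1: unify ((d -> d) -> (b -> Int)) ~ d  [subst: {-} | 1 pending]
  occurs-check fail

Answer: FAIL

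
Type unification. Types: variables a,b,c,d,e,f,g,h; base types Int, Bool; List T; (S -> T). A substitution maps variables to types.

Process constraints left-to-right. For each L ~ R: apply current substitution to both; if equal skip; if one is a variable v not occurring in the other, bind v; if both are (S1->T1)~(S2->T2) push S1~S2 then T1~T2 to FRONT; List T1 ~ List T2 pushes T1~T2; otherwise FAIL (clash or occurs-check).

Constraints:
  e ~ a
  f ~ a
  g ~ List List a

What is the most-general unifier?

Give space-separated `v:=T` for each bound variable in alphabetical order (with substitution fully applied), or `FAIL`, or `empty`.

Answer: e:=a f:=a g:=List List a

Derivation:
step 1: unify e ~ a  [subst: {-} | 2 pending]
  bind e := a
step 2: unify f ~ a  [subst: {e:=a} | 1 pending]
  bind f := a
step 3: unify g ~ List List a  [subst: {e:=a, f:=a} | 0 pending]
  bind g := List List a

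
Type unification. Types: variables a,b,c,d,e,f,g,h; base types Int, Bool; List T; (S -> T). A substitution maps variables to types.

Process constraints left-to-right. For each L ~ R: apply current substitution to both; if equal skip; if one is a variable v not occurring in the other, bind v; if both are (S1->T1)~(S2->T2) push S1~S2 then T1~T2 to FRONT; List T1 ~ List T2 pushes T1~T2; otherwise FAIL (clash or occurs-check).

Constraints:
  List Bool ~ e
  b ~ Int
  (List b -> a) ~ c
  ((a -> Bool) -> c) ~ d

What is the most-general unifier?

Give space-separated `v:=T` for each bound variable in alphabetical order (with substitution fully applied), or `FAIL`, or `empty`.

step 1: unify List Bool ~ e  [subst: {-} | 3 pending]
  bind e := List Bool
step 2: unify b ~ Int  [subst: {e:=List Bool} | 2 pending]
  bind b := Int
step 3: unify (List Int -> a) ~ c  [subst: {e:=List Bool, b:=Int} | 1 pending]
  bind c := (List Int -> a)
step 4: unify ((a -> Bool) -> (List Int -> a)) ~ d  [subst: {e:=List Bool, b:=Int, c:=(List Int -> a)} | 0 pending]
  bind d := ((a -> Bool) -> (List Int -> a))

Answer: b:=Int c:=(List Int -> a) d:=((a -> Bool) -> (List Int -> a)) e:=List Bool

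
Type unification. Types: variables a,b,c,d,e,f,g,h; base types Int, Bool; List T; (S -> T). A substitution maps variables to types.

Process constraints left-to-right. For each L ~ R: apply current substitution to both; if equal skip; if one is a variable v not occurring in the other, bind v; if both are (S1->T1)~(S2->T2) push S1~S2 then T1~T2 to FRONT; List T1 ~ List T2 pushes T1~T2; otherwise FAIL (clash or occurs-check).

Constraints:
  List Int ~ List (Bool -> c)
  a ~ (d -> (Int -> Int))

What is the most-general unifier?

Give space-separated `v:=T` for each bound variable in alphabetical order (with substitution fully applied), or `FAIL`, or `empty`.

step 1: unify List Int ~ List (Bool -> c)  [subst: {-} | 1 pending]
  -> decompose List: push Int~(Bool -> c)
step 2: unify Int ~ (Bool -> c)  [subst: {-} | 1 pending]
  clash: Int vs (Bool -> c)

Answer: FAIL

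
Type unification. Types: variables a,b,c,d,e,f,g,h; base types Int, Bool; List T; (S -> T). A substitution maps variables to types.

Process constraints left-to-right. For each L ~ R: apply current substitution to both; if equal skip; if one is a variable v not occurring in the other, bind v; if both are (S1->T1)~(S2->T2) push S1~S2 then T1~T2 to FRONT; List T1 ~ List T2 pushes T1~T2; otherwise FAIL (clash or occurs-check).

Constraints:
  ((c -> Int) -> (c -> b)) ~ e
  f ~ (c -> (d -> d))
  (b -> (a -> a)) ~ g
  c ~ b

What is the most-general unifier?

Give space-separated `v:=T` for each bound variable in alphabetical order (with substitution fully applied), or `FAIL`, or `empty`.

step 1: unify ((c -> Int) -> (c -> b)) ~ e  [subst: {-} | 3 pending]
  bind e := ((c -> Int) -> (c -> b))
step 2: unify f ~ (c -> (d -> d))  [subst: {e:=((c -> Int) -> (c -> b))} | 2 pending]
  bind f := (c -> (d -> d))
step 3: unify (b -> (a -> a)) ~ g  [subst: {e:=((c -> Int) -> (c -> b)), f:=(c -> (d -> d))} | 1 pending]
  bind g := (b -> (a -> a))
step 4: unify c ~ b  [subst: {e:=((c -> Int) -> (c -> b)), f:=(c -> (d -> d)), g:=(b -> (a -> a))} | 0 pending]
  bind c := b

Answer: c:=b e:=((b -> Int) -> (b -> b)) f:=(b -> (d -> d)) g:=(b -> (a -> a))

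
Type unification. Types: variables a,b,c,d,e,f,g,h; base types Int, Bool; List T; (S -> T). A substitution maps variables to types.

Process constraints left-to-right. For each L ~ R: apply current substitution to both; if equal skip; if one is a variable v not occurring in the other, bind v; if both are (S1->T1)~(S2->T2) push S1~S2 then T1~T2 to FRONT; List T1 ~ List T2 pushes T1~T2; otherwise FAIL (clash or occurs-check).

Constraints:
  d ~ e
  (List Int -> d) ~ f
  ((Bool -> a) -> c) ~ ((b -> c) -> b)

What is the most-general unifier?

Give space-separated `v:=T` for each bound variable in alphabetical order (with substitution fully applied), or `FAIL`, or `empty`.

step 1: unify d ~ e  [subst: {-} | 2 pending]
  bind d := e
step 2: unify (List Int -> e) ~ f  [subst: {d:=e} | 1 pending]
  bind f := (List Int -> e)
step 3: unify ((Bool -> a) -> c) ~ ((b -> c) -> b)  [subst: {d:=e, f:=(List Int -> e)} | 0 pending]
  -> decompose arrow: push (Bool -> a)~(b -> c), c~b
step 4: unify (Bool -> a) ~ (b -> c)  [subst: {d:=e, f:=(List Int -> e)} | 1 pending]
  -> decompose arrow: push Bool~b, a~c
step 5: unify Bool ~ b  [subst: {d:=e, f:=(List Int -> e)} | 2 pending]
  bind b := Bool
step 6: unify a ~ c  [subst: {d:=e, f:=(List Int -> e), b:=Bool} | 1 pending]
  bind a := c
step 7: unify c ~ Bool  [subst: {d:=e, f:=(List Int -> e), b:=Bool, a:=c} | 0 pending]
  bind c := Bool

Answer: a:=Bool b:=Bool c:=Bool d:=e f:=(List Int -> e)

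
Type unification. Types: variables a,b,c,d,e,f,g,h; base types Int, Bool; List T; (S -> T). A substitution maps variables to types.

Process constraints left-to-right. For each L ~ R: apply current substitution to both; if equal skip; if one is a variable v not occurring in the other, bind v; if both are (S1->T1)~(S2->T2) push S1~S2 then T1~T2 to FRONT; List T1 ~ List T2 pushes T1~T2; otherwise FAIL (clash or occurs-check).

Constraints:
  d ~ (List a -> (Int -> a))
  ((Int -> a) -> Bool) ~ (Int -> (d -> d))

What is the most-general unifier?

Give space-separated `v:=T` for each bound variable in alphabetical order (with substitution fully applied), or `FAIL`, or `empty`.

step 1: unify d ~ (List a -> (Int -> a))  [subst: {-} | 1 pending]
  bind d := (List a -> (Int -> a))
step 2: unify ((Int -> a) -> Bool) ~ (Int -> ((List a -> (Int -> a)) -> (List a -> (Int -> a))))  [subst: {d:=(List a -> (Int -> a))} | 0 pending]
  -> decompose arrow: push (Int -> a)~Int, Bool~((List a -> (Int -> a)) -> (List a -> (Int -> a)))
step 3: unify (Int -> a) ~ Int  [subst: {d:=(List a -> (Int -> a))} | 1 pending]
  clash: (Int -> a) vs Int

Answer: FAIL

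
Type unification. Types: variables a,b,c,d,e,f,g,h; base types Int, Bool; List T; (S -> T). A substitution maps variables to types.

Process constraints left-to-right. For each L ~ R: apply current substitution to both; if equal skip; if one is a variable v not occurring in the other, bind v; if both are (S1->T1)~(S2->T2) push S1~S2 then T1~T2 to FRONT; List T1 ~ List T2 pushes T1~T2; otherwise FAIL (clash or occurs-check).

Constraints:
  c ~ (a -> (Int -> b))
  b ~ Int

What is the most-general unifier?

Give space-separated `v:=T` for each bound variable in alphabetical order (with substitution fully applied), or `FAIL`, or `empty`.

Answer: b:=Int c:=(a -> (Int -> Int))

Derivation:
step 1: unify c ~ (a -> (Int -> b))  [subst: {-} | 1 pending]
  bind c := (a -> (Int -> b))
step 2: unify b ~ Int  [subst: {c:=(a -> (Int -> b))} | 0 pending]
  bind b := Int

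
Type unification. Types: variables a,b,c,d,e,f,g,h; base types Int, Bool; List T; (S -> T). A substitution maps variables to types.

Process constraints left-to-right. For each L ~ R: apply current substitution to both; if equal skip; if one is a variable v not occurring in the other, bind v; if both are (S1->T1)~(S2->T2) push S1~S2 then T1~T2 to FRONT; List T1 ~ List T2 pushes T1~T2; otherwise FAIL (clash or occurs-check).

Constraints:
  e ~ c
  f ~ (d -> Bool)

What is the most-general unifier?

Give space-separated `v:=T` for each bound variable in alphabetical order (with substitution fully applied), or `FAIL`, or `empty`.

Answer: e:=c f:=(d -> Bool)

Derivation:
step 1: unify e ~ c  [subst: {-} | 1 pending]
  bind e := c
step 2: unify f ~ (d -> Bool)  [subst: {e:=c} | 0 pending]
  bind f := (d -> Bool)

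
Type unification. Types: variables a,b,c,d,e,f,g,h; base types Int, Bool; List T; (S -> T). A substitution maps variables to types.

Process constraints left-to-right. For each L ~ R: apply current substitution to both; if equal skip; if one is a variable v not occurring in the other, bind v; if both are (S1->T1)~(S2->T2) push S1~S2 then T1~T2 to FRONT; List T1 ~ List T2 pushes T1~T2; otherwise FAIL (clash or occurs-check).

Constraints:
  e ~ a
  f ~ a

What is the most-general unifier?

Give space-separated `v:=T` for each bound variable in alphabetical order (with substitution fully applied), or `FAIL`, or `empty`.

Answer: e:=a f:=a

Derivation:
step 1: unify e ~ a  [subst: {-} | 1 pending]
  bind e := a
step 2: unify f ~ a  [subst: {e:=a} | 0 pending]
  bind f := a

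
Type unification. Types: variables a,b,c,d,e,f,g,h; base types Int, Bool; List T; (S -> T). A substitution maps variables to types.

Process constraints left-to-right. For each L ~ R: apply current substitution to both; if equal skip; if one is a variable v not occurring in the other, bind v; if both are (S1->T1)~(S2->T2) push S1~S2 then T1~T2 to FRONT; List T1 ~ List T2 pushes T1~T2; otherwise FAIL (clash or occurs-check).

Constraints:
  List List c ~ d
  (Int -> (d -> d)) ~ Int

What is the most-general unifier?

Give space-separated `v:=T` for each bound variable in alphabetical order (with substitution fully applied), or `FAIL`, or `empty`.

Answer: FAIL

Derivation:
step 1: unify List List c ~ d  [subst: {-} | 1 pending]
  bind d := List List c
step 2: unify (Int -> (List List c -> List List c)) ~ Int  [subst: {d:=List List c} | 0 pending]
  clash: (Int -> (List List c -> List List c)) vs Int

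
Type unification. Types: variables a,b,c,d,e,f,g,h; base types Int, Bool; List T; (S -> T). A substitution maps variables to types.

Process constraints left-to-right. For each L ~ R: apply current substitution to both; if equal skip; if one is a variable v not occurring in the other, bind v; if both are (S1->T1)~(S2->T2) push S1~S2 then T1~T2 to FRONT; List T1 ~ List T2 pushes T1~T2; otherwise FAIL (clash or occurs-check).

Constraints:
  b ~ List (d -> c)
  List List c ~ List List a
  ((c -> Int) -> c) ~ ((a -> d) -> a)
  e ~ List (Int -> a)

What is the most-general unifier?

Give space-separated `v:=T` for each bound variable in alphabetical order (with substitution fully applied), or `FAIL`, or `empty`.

Answer: b:=List (Int -> a) c:=a d:=Int e:=List (Int -> a)

Derivation:
step 1: unify b ~ List (d -> c)  [subst: {-} | 3 pending]
  bind b := List (d -> c)
step 2: unify List List c ~ List List a  [subst: {b:=List (d -> c)} | 2 pending]
  -> decompose List: push List c~List a
step 3: unify List c ~ List a  [subst: {b:=List (d -> c)} | 2 pending]
  -> decompose List: push c~a
step 4: unify c ~ a  [subst: {b:=List (d -> c)} | 2 pending]
  bind c := a
step 5: unify ((a -> Int) -> a) ~ ((a -> d) -> a)  [subst: {b:=List (d -> c), c:=a} | 1 pending]
  -> decompose arrow: push (a -> Int)~(a -> d), a~a
step 6: unify (a -> Int) ~ (a -> d)  [subst: {b:=List (d -> c), c:=a} | 2 pending]
  -> decompose arrow: push a~a, Int~d
step 7: unify a ~ a  [subst: {b:=List (d -> c), c:=a} | 3 pending]
  -> identical, skip
step 8: unify Int ~ d  [subst: {b:=List (d -> c), c:=a} | 2 pending]
  bind d := Int
step 9: unify a ~ a  [subst: {b:=List (d -> c), c:=a, d:=Int} | 1 pending]
  -> identical, skip
step 10: unify e ~ List (Int -> a)  [subst: {b:=List (d -> c), c:=a, d:=Int} | 0 pending]
  bind e := List (Int -> a)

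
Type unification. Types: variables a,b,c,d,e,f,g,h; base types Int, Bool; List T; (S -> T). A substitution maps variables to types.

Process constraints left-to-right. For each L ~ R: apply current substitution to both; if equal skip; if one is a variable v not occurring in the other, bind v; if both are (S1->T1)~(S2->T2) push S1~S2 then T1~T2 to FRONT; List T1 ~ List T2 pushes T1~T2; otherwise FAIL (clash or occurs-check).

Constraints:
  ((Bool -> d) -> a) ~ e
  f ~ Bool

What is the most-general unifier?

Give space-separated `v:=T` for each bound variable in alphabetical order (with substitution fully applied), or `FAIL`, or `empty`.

step 1: unify ((Bool -> d) -> a) ~ e  [subst: {-} | 1 pending]
  bind e := ((Bool -> d) -> a)
step 2: unify f ~ Bool  [subst: {e:=((Bool -> d) -> a)} | 0 pending]
  bind f := Bool

Answer: e:=((Bool -> d) -> a) f:=Bool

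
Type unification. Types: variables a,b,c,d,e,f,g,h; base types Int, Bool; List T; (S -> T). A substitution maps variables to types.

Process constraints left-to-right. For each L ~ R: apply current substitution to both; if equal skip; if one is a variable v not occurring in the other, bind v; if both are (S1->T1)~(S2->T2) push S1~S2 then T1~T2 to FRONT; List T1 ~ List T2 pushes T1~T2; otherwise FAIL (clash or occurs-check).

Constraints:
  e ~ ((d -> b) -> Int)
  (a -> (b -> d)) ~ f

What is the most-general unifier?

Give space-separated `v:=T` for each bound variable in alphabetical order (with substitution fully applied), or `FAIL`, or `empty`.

Answer: e:=((d -> b) -> Int) f:=(a -> (b -> d))

Derivation:
step 1: unify e ~ ((d -> b) -> Int)  [subst: {-} | 1 pending]
  bind e := ((d -> b) -> Int)
step 2: unify (a -> (b -> d)) ~ f  [subst: {e:=((d -> b) -> Int)} | 0 pending]
  bind f := (a -> (b -> d))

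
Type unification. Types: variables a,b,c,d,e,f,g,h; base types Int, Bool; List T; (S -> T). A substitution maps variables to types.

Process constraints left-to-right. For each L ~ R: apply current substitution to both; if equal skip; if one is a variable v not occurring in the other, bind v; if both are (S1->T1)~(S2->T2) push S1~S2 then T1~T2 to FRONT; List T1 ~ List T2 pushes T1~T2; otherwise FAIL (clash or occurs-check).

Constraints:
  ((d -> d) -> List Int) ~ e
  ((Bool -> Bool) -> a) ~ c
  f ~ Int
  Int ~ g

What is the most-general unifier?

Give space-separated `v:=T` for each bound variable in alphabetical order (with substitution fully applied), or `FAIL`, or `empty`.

Answer: c:=((Bool -> Bool) -> a) e:=((d -> d) -> List Int) f:=Int g:=Int

Derivation:
step 1: unify ((d -> d) -> List Int) ~ e  [subst: {-} | 3 pending]
  bind e := ((d -> d) -> List Int)
step 2: unify ((Bool -> Bool) -> a) ~ c  [subst: {e:=((d -> d) -> List Int)} | 2 pending]
  bind c := ((Bool -> Bool) -> a)
step 3: unify f ~ Int  [subst: {e:=((d -> d) -> List Int), c:=((Bool -> Bool) -> a)} | 1 pending]
  bind f := Int
step 4: unify Int ~ g  [subst: {e:=((d -> d) -> List Int), c:=((Bool -> Bool) -> a), f:=Int} | 0 pending]
  bind g := Int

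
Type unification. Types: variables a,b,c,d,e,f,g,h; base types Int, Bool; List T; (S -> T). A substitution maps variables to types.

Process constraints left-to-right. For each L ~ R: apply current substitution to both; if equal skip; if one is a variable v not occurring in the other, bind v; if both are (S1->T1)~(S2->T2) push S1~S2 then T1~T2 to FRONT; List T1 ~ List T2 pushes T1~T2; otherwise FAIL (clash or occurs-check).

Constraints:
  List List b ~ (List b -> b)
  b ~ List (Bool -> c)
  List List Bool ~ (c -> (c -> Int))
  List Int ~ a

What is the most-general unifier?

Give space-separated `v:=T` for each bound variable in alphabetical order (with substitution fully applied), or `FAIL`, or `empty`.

Answer: FAIL

Derivation:
step 1: unify List List b ~ (List b -> b)  [subst: {-} | 3 pending]
  clash: List List b vs (List b -> b)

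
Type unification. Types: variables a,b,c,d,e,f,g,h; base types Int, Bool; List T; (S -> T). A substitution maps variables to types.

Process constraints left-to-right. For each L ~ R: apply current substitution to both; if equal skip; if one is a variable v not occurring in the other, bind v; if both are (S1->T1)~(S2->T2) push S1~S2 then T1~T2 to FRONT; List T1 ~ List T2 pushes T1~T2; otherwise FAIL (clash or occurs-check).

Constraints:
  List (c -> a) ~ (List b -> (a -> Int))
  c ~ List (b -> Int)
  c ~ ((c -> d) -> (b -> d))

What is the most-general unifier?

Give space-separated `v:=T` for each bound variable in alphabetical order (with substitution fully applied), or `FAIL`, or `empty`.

Answer: FAIL

Derivation:
step 1: unify List (c -> a) ~ (List b -> (a -> Int))  [subst: {-} | 2 pending]
  clash: List (c -> a) vs (List b -> (a -> Int))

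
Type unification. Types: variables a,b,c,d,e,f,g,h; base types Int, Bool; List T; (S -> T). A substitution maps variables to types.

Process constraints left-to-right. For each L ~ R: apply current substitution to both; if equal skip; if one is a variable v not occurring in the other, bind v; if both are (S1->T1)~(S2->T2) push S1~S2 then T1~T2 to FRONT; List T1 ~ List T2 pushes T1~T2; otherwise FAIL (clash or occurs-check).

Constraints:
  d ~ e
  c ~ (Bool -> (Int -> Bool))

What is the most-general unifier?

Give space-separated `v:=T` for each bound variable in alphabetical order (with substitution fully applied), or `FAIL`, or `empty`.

Answer: c:=(Bool -> (Int -> Bool)) d:=e

Derivation:
step 1: unify d ~ e  [subst: {-} | 1 pending]
  bind d := e
step 2: unify c ~ (Bool -> (Int -> Bool))  [subst: {d:=e} | 0 pending]
  bind c := (Bool -> (Int -> Bool))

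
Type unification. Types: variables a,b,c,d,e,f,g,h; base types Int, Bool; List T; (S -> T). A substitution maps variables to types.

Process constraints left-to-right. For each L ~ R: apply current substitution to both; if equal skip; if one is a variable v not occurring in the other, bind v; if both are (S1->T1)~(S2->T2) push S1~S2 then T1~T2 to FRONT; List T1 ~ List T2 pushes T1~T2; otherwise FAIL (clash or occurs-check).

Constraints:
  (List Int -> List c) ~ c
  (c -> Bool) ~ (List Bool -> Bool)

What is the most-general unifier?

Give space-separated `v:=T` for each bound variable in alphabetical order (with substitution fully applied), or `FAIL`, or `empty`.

Answer: FAIL

Derivation:
step 1: unify (List Int -> List c) ~ c  [subst: {-} | 1 pending]
  occurs-check fail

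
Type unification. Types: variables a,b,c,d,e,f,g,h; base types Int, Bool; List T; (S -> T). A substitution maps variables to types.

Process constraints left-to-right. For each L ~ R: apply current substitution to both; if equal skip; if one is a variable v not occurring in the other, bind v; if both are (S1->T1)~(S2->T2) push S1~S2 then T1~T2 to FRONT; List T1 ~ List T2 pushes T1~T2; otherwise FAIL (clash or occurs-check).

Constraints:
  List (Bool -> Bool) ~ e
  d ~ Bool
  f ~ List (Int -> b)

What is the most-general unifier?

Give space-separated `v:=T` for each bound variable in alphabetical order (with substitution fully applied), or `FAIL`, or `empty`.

Answer: d:=Bool e:=List (Bool -> Bool) f:=List (Int -> b)

Derivation:
step 1: unify List (Bool -> Bool) ~ e  [subst: {-} | 2 pending]
  bind e := List (Bool -> Bool)
step 2: unify d ~ Bool  [subst: {e:=List (Bool -> Bool)} | 1 pending]
  bind d := Bool
step 3: unify f ~ List (Int -> b)  [subst: {e:=List (Bool -> Bool), d:=Bool} | 0 pending]
  bind f := List (Int -> b)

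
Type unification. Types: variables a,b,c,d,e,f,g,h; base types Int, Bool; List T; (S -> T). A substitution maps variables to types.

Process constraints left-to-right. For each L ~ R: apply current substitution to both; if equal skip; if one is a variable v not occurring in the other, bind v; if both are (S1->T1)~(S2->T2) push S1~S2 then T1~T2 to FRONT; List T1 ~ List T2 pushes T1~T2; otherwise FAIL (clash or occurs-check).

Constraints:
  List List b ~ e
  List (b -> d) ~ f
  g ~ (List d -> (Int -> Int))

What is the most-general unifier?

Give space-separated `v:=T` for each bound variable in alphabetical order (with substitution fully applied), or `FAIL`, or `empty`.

step 1: unify List List b ~ e  [subst: {-} | 2 pending]
  bind e := List List b
step 2: unify List (b -> d) ~ f  [subst: {e:=List List b} | 1 pending]
  bind f := List (b -> d)
step 3: unify g ~ (List d -> (Int -> Int))  [subst: {e:=List List b, f:=List (b -> d)} | 0 pending]
  bind g := (List d -> (Int -> Int))

Answer: e:=List List b f:=List (b -> d) g:=(List d -> (Int -> Int))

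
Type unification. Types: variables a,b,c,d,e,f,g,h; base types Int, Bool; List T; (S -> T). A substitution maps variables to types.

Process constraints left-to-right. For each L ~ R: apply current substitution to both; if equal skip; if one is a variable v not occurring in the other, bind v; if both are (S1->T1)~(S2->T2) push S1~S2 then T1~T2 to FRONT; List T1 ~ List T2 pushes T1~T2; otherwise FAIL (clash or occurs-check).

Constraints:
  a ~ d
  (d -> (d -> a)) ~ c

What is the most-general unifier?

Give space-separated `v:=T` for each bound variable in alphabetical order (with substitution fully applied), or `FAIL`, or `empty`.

Answer: a:=d c:=(d -> (d -> d))

Derivation:
step 1: unify a ~ d  [subst: {-} | 1 pending]
  bind a := d
step 2: unify (d -> (d -> d)) ~ c  [subst: {a:=d} | 0 pending]
  bind c := (d -> (d -> d))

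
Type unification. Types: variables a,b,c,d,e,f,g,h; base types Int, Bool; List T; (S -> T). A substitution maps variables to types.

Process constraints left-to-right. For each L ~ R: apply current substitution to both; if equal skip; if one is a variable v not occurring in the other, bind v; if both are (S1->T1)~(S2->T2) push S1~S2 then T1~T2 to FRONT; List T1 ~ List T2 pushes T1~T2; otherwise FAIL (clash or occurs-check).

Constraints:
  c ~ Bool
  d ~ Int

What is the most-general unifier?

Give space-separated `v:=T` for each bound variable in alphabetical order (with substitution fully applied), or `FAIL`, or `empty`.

Answer: c:=Bool d:=Int

Derivation:
step 1: unify c ~ Bool  [subst: {-} | 1 pending]
  bind c := Bool
step 2: unify d ~ Int  [subst: {c:=Bool} | 0 pending]
  bind d := Int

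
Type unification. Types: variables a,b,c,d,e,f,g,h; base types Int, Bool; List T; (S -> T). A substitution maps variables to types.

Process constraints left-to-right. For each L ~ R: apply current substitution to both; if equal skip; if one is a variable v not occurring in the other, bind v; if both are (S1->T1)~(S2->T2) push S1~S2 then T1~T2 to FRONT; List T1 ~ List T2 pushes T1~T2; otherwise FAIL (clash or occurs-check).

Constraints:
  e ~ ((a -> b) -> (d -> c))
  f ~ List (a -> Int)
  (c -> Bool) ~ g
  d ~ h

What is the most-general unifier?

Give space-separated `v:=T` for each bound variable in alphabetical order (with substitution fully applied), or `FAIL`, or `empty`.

Answer: d:=h e:=((a -> b) -> (h -> c)) f:=List (a -> Int) g:=(c -> Bool)

Derivation:
step 1: unify e ~ ((a -> b) -> (d -> c))  [subst: {-} | 3 pending]
  bind e := ((a -> b) -> (d -> c))
step 2: unify f ~ List (a -> Int)  [subst: {e:=((a -> b) -> (d -> c))} | 2 pending]
  bind f := List (a -> Int)
step 3: unify (c -> Bool) ~ g  [subst: {e:=((a -> b) -> (d -> c)), f:=List (a -> Int)} | 1 pending]
  bind g := (c -> Bool)
step 4: unify d ~ h  [subst: {e:=((a -> b) -> (d -> c)), f:=List (a -> Int), g:=(c -> Bool)} | 0 pending]
  bind d := h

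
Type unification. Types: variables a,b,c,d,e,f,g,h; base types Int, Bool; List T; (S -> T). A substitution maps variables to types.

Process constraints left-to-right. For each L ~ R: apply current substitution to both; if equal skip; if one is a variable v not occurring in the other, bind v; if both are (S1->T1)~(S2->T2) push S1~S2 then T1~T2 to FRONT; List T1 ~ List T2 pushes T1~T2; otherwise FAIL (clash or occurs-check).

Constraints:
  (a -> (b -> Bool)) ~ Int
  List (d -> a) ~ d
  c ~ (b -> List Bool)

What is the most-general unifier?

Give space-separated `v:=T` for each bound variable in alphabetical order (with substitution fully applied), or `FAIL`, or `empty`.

Answer: FAIL

Derivation:
step 1: unify (a -> (b -> Bool)) ~ Int  [subst: {-} | 2 pending]
  clash: (a -> (b -> Bool)) vs Int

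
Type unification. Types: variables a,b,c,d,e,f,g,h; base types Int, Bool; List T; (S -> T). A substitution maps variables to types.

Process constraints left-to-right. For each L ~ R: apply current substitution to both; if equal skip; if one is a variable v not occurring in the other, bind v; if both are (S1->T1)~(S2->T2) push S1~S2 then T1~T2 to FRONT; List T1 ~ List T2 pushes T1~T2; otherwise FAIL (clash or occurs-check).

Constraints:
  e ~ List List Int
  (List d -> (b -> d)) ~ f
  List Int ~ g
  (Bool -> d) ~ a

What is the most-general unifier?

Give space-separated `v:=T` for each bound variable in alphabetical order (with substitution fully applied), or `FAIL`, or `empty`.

Answer: a:=(Bool -> d) e:=List List Int f:=(List d -> (b -> d)) g:=List Int

Derivation:
step 1: unify e ~ List List Int  [subst: {-} | 3 pending]
  bind e := List List Int
step 2: unify (List d -> (b -> d)) ~ f  [subst: {e:=List List Int} | 2 pending]
  bind f := (List d -> (b -> d))
step 3: unify List Int ~ g  [subst: {e:=List List Int, f:=(List d -> (b -> d))} | 1 pending]
  bind g := List Int
step 4: unify (Bool -> d) ~ a  [subst: {e:=List List Int, f:=(List d -> (b -> d)), g:=List Int} | 0 pending]
  bind a := (Bool -> d)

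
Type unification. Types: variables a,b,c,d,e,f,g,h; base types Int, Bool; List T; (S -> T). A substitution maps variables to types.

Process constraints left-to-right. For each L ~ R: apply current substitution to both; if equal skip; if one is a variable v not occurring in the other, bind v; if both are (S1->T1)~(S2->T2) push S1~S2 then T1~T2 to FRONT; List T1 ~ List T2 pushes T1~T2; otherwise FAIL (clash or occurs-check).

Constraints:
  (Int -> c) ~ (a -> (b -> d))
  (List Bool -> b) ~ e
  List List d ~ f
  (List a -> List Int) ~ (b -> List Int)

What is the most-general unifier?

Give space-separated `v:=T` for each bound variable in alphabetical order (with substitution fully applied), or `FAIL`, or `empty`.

Answer: a:=Int b:=List Int c:=(List Int -> d) e:=(List Bool -> List Int) f:=List List d

Derivation:
step 1: unify (Int -> c) ~ (a -> (b -> d))  [subst: {-} | 3 pending]
  -> decompose arrow: push Int~a, c~(b -> d)
step 2: unify Int ~ a  [subst: {-} | 4 pending]
  bind a := Int
step 3: unify c ~ (b -> d)  [subst: {a:=Int} | 3 pending]
  bind c := (b -> d)
step 4: unify (List Bool -> b) ~ e  [subst: {a:=Int, c:=(b -> d)} | 2 pending]
  bind e := (List Bool -> b)
step 5: unify List List d ~ f  [subst: {a:=Int, c:=(b -> d), e:=(List Bool -> b)} | 1 pending]
  bind f := List List d
step 6: unify (List Int -> List Int) ~ (b -> List Int)  [subst: {a:=Int, c:=(b -> d), e:=(List Bool -> b), f:=List List d} | 0 pending]
  -> decompose arrow: push List Int~b, List Int~List Int
step 7: unify List Int ~ b  [subst: {a:=Int, c:=(b -> d), e:=(List Bool -> b), f:=List List d} | 1 pending]
  bind b := List Int
step 8: unify List Int ~ List Int  [subst: {a:=Int, c:=(b -> d), e:=(List Bool -> b), f:=List List d, b:=List Int} | 0 pending]
  -> identical, skip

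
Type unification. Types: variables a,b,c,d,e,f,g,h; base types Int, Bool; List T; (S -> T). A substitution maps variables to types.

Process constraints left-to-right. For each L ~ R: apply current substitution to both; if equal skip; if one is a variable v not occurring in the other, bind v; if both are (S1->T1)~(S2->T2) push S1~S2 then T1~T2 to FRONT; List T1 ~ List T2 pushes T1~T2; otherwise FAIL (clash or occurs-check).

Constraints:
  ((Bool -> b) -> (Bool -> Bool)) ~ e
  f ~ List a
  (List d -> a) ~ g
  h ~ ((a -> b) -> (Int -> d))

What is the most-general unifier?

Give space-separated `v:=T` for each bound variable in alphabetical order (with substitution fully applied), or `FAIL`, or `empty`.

Answer: e:=((Bool -> b) -> (Bool -> Bool)) f:=List a g:=(List d -> a) h:=((a -> b) -> (Int -> d))

Derivation:
step 1: unify ((Bool -> b) -> (Bool -> Bool)) ~ e  [subst: {-} | 3 pending]
  bind e := ((Bool -> b) -> (Bool -> Bool))
step 2: unify f ~ List a  [subst: {e:=((Bool -> b) -> (Bool -> Bool))} | 2 pending]
  bind f := List a
step 3: unify (List d -> a) ~ g  [subst: {e:=((Bool -> b) -> (Bool -> Bool)), f:=List a} | 1 pending]
  bind g := (List d -> a)
step 4: unify h ~ ((a -> b) -> (Int -> d))  [subst: {e:=((Bool -> b) -> (Bool -> Bool)), f:=List a, g:=(List d -> a)} | 0 pending]
  bind h := ((a -> b) -> (Int -> d))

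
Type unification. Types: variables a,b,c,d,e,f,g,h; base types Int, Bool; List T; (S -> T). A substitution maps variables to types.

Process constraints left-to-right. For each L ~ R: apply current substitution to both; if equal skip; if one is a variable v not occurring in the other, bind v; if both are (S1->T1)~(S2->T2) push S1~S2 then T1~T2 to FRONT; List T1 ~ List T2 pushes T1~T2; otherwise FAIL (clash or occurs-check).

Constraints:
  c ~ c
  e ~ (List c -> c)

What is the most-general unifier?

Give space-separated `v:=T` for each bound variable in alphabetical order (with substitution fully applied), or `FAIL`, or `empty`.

step 1: unify c ~ c  [subst: {-} | 1 pending]
  -> identical, skip
step 2: unify e ~ (List c -> c)  [subst: {-} | 0 pending]
  bind e := (List c -> c)

Answer: e:=(List c -> c)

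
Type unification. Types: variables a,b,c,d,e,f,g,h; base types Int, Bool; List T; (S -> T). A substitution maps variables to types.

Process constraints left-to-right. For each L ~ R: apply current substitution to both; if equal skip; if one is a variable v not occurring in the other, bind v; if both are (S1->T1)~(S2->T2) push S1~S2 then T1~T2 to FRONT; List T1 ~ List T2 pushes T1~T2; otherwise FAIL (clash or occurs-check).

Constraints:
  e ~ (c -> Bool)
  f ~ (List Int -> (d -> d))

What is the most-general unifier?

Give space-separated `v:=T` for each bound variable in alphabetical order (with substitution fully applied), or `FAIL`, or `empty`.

Answer: e:=(c -> Bool) f:=(List Int -> (d -> d))

Derivation:
step 1: unify e ~ (c -> Bool)  [subst: {-} | 1 pending]
  bind e := (c -> Bool)
step 2: unify f ~ (List Int -> (d -> d))  [subst: {e:=(c -> Bool)} | 0 pending]
  bind f := (List Int -> (d -> d))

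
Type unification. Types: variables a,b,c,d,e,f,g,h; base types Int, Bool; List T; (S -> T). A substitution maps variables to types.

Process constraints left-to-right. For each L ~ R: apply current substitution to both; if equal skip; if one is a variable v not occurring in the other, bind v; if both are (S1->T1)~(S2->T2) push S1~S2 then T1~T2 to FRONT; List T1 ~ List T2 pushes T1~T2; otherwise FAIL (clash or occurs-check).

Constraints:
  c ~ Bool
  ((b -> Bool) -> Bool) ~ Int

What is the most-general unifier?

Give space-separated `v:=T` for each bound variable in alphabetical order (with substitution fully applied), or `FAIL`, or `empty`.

step 1: unify c ~ Bool  [subst: {-} | 1 pending]
  bind c := Bool
step 2: unify ((b -> Bool) -> Bool) ~ Int  [subst: {c:=Bool} | 0 pending]
  clash: ((b -> Bool) -> Bool) vs Int

Answer: FAIL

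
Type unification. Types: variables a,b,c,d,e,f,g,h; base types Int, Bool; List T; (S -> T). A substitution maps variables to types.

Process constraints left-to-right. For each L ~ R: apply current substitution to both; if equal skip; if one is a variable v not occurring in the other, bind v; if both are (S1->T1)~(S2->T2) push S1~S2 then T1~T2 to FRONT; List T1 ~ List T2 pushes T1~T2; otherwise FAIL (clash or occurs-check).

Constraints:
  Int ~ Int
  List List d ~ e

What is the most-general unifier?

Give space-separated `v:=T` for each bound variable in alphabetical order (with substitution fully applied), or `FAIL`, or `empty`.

Answer: e:=List List d

Derivation:
step 1: unify Int ~ Int  [subst: {-} | 1 pending]
  -> identical, skip
step 2: unify List List d ~ e  [subst: {-} | 0 pending]
  bind e := List List d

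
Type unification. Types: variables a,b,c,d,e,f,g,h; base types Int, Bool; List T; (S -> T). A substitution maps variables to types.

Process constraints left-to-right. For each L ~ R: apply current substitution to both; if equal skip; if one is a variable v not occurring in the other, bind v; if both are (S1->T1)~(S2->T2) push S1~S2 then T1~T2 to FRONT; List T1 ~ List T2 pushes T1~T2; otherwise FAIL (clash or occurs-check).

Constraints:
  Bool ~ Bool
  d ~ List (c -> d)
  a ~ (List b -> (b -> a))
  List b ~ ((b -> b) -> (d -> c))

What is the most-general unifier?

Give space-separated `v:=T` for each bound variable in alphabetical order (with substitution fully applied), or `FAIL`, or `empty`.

step 1: unify Bool ~ Bool  [subst: {-} | 3 pending]
  -> identical, skip
step 2: unify d ~ List (c -> d)  [subst: {-} | 2 pending]
  occurs-check fail: d in List (c -> d)

Answer: FAIL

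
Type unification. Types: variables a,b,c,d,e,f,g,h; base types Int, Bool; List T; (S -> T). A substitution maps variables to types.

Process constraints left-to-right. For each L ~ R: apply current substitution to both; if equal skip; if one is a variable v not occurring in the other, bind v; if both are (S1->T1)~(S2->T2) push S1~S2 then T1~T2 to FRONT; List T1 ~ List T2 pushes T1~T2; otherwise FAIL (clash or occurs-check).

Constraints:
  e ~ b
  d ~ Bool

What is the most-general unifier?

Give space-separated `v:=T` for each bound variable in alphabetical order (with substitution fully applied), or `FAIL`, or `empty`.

Answer: d:=Bool e:=b

Derivation:
step 1: unify e ~ b  [subst: {-} | 1 pending]
  bind e := b
step 2: unify d ~ Bool  [subst: {e:=b} | 0 pending]
  bind d := Bool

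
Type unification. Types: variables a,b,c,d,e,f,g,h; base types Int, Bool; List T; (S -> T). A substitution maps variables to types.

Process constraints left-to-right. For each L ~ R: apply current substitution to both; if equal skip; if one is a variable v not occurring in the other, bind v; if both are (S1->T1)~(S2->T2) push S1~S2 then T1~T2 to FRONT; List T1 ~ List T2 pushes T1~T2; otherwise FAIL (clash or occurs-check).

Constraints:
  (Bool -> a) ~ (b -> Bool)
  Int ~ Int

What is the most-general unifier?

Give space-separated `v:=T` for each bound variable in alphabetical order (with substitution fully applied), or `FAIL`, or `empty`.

step 1: unify (Bool -> a) ~ (b -> Bool)  [subst: {-} | 1 pending]
  -> decompose arrow: push Bool~b, a~Bool
step 2: unify Bool ~ b  [subst: {-} | 2 pending]
  bind b := Bool
step 3: unify a ~ Bool  [subst: {b:=Bool} | 1 pending]
  bind a := Bool
step 4: unify Int ~ Int  [subst: {b:=Bool, a:=Bool} | 0 pending]
  -> identical, skip

Answer: a:=Bool b:=Bool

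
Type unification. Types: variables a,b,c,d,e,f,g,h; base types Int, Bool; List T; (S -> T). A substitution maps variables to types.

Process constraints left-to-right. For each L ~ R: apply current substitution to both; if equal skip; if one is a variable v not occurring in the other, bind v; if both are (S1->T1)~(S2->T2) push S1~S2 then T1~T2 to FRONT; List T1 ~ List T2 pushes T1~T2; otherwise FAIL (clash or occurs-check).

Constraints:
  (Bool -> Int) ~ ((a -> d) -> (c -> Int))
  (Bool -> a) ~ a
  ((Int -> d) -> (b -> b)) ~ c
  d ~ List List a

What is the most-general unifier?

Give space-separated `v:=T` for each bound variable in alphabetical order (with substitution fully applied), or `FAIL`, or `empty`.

step 1: unify (Bool -> Int) ~ ((a -> d) -> (c -> Int))  [subst: {-} | 3 pending]
  -> decompose arrow: push Bool~(a -> d), Int~(c -> Int)
step 2: unify Bool ~ (a -> d)  [subst: {-} | 4 pending]
  clash: Bool vs (a -> d)

Answer: FAIL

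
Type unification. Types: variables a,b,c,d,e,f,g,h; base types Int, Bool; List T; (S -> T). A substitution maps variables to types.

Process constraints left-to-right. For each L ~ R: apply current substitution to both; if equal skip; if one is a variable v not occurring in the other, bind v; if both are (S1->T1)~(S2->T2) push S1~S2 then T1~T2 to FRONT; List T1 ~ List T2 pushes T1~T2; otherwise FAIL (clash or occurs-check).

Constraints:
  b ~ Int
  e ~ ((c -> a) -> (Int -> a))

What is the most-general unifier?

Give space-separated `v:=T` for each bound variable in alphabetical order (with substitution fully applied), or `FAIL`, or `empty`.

step 1: unify b ~ Int  [subst: {-} | 1 pending]
  bind b := Int
step 2: unify e ~ ((c -> a) -> (Int -> a))  [subst: {b:=Int} | 0 pending]
  bind e := ((c -> a) -> (Int -> a))

Answer: b:=Int e:=((c -> a) -> (Int -> a))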